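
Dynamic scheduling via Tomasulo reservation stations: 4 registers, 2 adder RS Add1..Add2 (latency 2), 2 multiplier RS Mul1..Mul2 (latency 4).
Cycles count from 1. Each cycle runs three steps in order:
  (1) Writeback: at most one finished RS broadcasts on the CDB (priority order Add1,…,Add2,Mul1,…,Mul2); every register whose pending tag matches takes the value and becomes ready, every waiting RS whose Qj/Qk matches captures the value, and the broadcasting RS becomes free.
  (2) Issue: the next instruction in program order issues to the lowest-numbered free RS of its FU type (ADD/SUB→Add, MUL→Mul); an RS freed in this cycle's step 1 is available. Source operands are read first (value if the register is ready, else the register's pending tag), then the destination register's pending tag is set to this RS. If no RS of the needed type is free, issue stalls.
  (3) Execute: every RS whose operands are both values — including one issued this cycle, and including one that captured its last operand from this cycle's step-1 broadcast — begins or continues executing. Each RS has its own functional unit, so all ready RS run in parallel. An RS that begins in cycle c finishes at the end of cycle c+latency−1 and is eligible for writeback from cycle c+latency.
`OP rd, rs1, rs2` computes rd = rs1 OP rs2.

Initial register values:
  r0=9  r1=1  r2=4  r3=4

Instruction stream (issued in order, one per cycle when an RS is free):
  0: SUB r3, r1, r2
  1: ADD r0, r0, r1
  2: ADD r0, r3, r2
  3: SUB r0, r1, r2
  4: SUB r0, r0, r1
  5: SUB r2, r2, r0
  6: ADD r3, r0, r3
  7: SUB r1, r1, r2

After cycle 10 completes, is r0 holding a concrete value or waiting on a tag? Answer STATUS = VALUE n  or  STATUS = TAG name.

STATUS = VALUE -4

c1: issue SUB r3<-Add1 | r0:9,r1:1,r2:4,r3:Add1
c2: issue ADD r0<-Add2 | r0:Add2,r1:1,r2:4,r3:Add1
c3: CDB Add1=-3; issue ADD r0<-Add1 | r0:Add1,r1:1,r2:4,r3:-3
c4: CDB Add2=10; issue SUB r0<-Add2 | r0:Add2,r1:1,r2:4,r3:-3
c5: CDB Add1=1; issue SUB r0<-Add1 | r0:Add1,r1:1,r2:4,r3:-3
c6: CDB Add2=-3; issue SUB r2<-Add2 | r0:Add1,r1:1,r2:Add2,r3:-3
c7: stall | r0:Add1,r1:1,r2:Add2,r3:-3
c8: CDB Add1=-4; issue ADD r3<-Add1 | r0:-4,r1:1,r2:Add2,r3:Add1
c9: stall | r0:-4,r1:1,r2:Add2,r3:Add1
c10: CDB Add1=-7; issue SUB r1<-Add1 | r0:-4,r1:Add1,r2:Add2,r3:-7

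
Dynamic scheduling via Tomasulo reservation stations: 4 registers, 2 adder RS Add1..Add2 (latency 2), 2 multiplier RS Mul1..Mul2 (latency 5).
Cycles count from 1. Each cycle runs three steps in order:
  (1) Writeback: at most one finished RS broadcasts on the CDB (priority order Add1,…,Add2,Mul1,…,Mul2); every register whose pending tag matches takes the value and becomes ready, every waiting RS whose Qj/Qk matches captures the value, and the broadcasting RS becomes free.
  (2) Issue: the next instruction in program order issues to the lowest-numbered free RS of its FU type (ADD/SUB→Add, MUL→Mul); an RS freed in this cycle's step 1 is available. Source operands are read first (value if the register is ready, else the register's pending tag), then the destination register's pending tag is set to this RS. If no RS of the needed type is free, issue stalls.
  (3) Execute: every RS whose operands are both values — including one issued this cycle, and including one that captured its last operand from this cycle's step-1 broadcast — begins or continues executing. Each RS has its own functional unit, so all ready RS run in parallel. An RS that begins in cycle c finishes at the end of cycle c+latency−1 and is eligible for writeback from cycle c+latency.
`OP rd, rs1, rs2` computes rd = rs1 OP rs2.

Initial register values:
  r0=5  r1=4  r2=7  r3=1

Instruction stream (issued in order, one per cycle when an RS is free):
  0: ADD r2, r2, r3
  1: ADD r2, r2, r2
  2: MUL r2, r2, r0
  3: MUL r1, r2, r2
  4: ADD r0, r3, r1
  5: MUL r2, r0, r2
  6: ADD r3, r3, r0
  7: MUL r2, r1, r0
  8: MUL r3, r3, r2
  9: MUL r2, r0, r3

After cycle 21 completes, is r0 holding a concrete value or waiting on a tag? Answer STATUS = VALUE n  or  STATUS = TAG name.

STATUS = VALUE 6401

  c1: issue ADD r2<-Add1  regs: r0:5,r1:4,r2:Add1,r3:1
  c2: issue ADD r2<-Add2  regs: r0:5,r1:4,r2:Add2,r3:1
  c3: CDB Add1=8; issue MUL r2<-Mul1  regs: r0:5,r1:4,r2:Mul1,r3:1
  c4: issue MUL r1<-Mul2  regs: r0:5,r1:Mul2,r2:Mul1,r3:1
  c5: CDB Add2=16; issue ADD r0<-Add1  regs: r0:Add1,r1:Mul2,r2:Mul1,r3:1
  c6: stall  regs: r0:Add1,r1:Mul2,r2:Mul1,r3:1
  c7: stall  regs: r0:Add1,r1:Mul2,r2:Mul1,r3:1
  c8: stall  regs: r0:Add1,r1:Mul2,r2:Mul1,r3:1
  c9: stall  regs: r0:Add1,r1:Mul2,r2:Mul1,r3:1
  c10: CDB Mul1=80; issue MUL r2<-Mul1  regs: r0:Add1,r1:Mul2,r2:Mul1,r3:1
  c11: issue ADD r3<-Add2  regs: r0:Add1,r1:Mul2,r2:Mul1,r3:Add2
  c12: stall  regs: r0:Add1,r1:Mul2,r2:Mul1,r3:Add2
  c13: stall  regs: r0:Add1,r1:Mul2,r2:Mul1,r3:Add2
  c14: stall  regs: r0:Add1,r1:Mul2,r2:Mul1,r3:Add2
  c15: CDB Mul2=6400; issue MUL r2<-Mul2  regs: r0:Add1,r1:6400,r2:Mul2,r3:Add2
  c16: stall  regs: r0:Add1,r1:6400,r2:Mul2,r3:Add2
  c17: CDB Add1=6401; stall  regs: r0:6401,r1:6400,r2:Mul2,r3:Add2
  c18: stall  regs: r0:6401,r1:6400,r2:Mul2,r3:Add2
  c19: CDB Add2=6402; stall  regs: r0:6401,r1:6400,r2:Mul2,r3:6402
  c20: stall  regs: r0:6401,r1:6400,r2:Mul2,r3:6402
  c21: stall  regs: r0:6401,r1:6400,r2:Mul2,r3:6402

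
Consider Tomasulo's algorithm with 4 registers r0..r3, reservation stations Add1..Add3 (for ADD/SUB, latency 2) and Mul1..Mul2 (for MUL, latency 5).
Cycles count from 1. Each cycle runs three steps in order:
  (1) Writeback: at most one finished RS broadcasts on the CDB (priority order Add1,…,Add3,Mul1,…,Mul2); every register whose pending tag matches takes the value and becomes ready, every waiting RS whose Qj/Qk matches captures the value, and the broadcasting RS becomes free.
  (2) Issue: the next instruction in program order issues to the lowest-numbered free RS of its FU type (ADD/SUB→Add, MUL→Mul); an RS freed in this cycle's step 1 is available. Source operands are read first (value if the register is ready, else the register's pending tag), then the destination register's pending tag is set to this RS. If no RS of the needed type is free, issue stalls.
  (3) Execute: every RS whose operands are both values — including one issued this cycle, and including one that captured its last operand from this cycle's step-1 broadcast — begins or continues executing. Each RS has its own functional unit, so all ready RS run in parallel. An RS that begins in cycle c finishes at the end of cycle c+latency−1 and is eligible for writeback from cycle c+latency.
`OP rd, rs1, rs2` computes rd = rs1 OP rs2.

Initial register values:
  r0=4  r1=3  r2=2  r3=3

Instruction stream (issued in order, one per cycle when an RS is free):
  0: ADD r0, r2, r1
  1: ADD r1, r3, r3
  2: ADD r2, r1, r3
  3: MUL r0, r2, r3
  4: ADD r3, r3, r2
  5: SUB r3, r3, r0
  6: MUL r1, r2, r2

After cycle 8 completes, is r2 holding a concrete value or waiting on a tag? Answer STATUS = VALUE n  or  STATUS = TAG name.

c1: issue ADD r0<-Add1 | r0:Add1,r1:3,r2:2,r3:3
c2: issue ADD r1<-Add2 | r0:Add1,r1:Add2,r2:2,r3:3
c3: CDB Add1=5; issue ADD r2<-Add1 | r0:5,r1:Add2,r2:Add1,r3:3
c4: CDB Add2=6; issue MUL r0<-Mul1 | r0:Mul1,r1:6,r2:Add1,r3:3
c5: issue ADD r3<-Add2 | r0:Mul1,r1:6,r2:Add1,r3:Add2
c6: CDB Add1=9; issue SUB r3<-Add1 | r0:Mul1,r1:6,r2:9,r3:Add1
c7: issue MUL r1<-Mul2 | r0:Mul1,r1:Mul2,r2:9,r3:Add1
c8: CDB Add2=12 | r0:Mul1,r1:Mul2,r2:9,r3:Add1

STATUS = VALUE 9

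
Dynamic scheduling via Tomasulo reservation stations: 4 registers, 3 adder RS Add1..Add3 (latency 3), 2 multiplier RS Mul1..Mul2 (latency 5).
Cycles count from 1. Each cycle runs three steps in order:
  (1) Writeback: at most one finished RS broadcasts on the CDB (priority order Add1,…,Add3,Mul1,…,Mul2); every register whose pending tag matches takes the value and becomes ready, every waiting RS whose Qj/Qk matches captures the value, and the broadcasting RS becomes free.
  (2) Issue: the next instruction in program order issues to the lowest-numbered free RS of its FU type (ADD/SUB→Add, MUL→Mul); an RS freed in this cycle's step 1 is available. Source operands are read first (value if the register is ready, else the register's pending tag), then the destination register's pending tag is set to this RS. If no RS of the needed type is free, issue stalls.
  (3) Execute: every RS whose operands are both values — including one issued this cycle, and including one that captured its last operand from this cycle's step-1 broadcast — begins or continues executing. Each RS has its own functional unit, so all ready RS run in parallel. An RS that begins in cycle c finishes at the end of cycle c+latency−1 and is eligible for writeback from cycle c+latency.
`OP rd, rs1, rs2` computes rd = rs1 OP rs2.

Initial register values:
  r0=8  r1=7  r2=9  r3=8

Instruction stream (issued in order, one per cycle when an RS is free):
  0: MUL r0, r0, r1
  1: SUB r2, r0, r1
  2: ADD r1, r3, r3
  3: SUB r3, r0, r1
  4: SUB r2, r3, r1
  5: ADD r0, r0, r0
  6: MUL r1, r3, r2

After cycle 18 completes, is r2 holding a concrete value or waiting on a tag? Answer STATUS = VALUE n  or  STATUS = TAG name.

  c1: issue MUL r0<-Mul1  regs: r0:Mul1,r1:7,r2:9,r3:8
  c2: issue SUB r2<-Add1  regs: r0:Mul1,r1:7,r2:Add1,r3:8
  c3: issue ADD r1<-Add2  regs: r0:Mul1,r1:Add2,r2:Add1,r3:8
  c4: issue SUB r3<-Add3  regs: r0:Mul1,r1:Add2,r2:Add1,r3:Add3
  c5: stall  regs: r0:Mul1,r1:Add2,r2:Add1,r3:Add3
  c6: CDB Add2=16; issue SUB r2<-Add2  regs: r0:Mul1,r1:16,r2:Add2,r3:Add3
  c7: CDB Mul1=56; stall  regs: r0:56,r1:16,r2:Add2,r3:Add3
  c8: stall  regs: r0:56,r1:16,r2:Add2,r3:Add3
  c9: stall  regs: r0:56,r1:16,r2:Add2,r3:Add3
  c10: CDB Add1=49; issue ADD r0<-Add1  regs: r0:Add1,r1:16,r2:Add2,r3:Add3
  c11: CDB Add3=40; issue MUL r1<-Mul1  regs: r0:Add1,r1:Mul1,r2:Add2,r3:40
  c12: -  regs: r0:Add1,r1:Mul1,r2:Add2,r3:40
  c13: CDB Add1=112  regs: r0:112,r1:Mul1,r2:Add2,r3:40
  c14: CDB Add2=24  regs: r0:112,r1:Mul1,r2:24,r3:40
  c15: -  regs: r0:112,r1:Mul1,r2:24,r3:40
  c16: -  regs: r0:112,r1:Mul1,r2:24,r3:40
  c17: -  regs: r0:112,r1:Mul1,r2:24,r3:40
  c18: -  regs: r0:112,r1:Mul1,r2:24,r3:40

STATUS = VALUE 24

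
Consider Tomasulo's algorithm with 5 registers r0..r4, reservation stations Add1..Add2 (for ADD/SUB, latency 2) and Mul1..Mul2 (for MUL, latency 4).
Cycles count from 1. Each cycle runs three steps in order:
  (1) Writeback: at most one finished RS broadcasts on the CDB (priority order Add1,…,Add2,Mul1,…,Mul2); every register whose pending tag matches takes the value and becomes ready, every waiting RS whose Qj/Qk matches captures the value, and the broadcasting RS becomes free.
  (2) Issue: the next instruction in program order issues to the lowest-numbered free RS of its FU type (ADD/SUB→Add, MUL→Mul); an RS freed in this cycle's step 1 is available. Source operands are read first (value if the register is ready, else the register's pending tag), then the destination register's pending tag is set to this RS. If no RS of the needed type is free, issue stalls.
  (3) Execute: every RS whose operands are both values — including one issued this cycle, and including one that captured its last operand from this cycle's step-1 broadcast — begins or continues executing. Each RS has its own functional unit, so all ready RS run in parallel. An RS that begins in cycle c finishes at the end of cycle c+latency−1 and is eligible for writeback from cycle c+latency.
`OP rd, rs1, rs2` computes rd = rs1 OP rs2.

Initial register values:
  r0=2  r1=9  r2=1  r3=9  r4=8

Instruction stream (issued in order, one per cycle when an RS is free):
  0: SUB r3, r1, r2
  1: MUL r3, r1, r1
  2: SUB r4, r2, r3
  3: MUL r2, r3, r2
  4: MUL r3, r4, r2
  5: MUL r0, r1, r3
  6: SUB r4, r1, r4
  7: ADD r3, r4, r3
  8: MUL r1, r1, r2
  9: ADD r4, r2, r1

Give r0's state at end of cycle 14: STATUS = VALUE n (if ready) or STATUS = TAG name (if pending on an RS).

c1: issue SUB r3<-Add1 | r0:2,r1:9,r2:1,r3:Add1,r4:8
c2: issue MUL r3<-Mul1 | r0:2,r1:9,r2:1,r3:Mul1,r4:8
c3: CDB Add1=8; issue SUB r4<-Add1 | r0:2,r1:9,r2:1,r3:Mul1,r4:Add1
c4: issue MUL r2<-Mul2 | r0:2,r1:9,r2:Mul2,r3:Mul1,r4:Add1
c5: stall | r0:2,r1:9,r2:Mul2,r3:Mul1,r4:Add1
c6: CDB Mul1=81; issue MUL r3<-Mul1 | r0:2,r1:9,r2:Mul2,r3:Mul1,r4:Add1
c7: stall | r0:2,r1:9,r2:Mul2,r3:Mul1,r4:Add1
c8: CDB Add1=-80; stall | r0:2,r1:9,r2:Mul2,r3:Mul1,r4:-80
c9: stall | r0:2,r1:9,r2:Mul2,r3:Mul1,r4:-80
c10: CDB Mul2=81; issue MUL r0<-Mul2 | r0:Mul2,r1:9,r2:81,r3:Mul1,r4:-80
c11: issue SUB r4<-Add1 | r0:Mul2,r1:9,r2:81,r3:Mul1,r4:Add1
c12: issue ADD r3<-Add2 | r0:Mul2,r1:9,r2:81,r3:Add2,r4:Add1
c13: CDB Add1=89; stall | r0:Mul2,r1:9,r2:81,r3:Add2,r4:89
c14: CDB Mul1=-6480; issue MUL r1<-Mul1 | r0:Mul2,r1:Mul1,r2:81,r3:Add2,r4:89

STATUS = TAG Mul2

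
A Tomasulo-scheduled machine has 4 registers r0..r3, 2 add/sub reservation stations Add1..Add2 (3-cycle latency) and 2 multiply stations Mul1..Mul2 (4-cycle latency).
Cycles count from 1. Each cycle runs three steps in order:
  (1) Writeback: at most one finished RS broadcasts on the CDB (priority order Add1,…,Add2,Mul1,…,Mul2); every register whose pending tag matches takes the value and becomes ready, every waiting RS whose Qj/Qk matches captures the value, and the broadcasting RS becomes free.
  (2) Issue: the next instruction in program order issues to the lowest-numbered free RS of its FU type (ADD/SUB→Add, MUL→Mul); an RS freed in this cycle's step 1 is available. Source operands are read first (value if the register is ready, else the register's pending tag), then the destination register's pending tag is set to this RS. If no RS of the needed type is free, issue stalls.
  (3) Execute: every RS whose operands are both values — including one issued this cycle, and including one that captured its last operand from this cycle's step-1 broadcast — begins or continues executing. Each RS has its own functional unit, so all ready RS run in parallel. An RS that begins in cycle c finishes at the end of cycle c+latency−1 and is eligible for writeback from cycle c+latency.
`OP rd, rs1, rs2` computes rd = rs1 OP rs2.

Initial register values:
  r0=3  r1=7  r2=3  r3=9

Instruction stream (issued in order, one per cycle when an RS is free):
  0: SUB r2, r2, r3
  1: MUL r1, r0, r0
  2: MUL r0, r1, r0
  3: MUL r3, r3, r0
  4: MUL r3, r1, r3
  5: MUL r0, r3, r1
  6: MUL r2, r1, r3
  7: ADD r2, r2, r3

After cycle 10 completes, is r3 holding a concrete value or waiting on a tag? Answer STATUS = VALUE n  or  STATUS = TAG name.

  c1: issue SUB r2<-Add1  regs: r0:3,r1:7,r2:Add1,r3:9
  c2: issue MUL r1<-Mul1  regs: r0:3,r1:Mul1,r2:Add1,r3:9
  c3: issue MUL r0<-Mul2  regs: r0:Mul2,r1:Mul1,r2:Add1,r3:9
  c4: CDB Add1=-6; stall  regs: r0:Mul2,r1:Mul1,r2:-6,r3:9
  c5: stall  regs: r0:Mul2,r1:Mul1,r2:-6,r3:9
  c6: CDB Mul1=9; issue MUL r3<-Mul1  regs: r0:Mul2,r1:9,r2:-6,r3:Mul1
  c7: stall  regs: r0:Mul2,r1:9,r2:-6,r3:Mul1
  c8: stall  regs: r0:Mul2,r1:9,r2:-6,r3:Mul1
  c9: stall  regs: r0:Mul2,r1:9,r2:-6,r3:Mul1
  c10: CDB Mul2=27; issue MUL r3<-Mul2  regs: r0:27,r1:9,r2:-6,r3:Mul2

STATUS = TAG Mul2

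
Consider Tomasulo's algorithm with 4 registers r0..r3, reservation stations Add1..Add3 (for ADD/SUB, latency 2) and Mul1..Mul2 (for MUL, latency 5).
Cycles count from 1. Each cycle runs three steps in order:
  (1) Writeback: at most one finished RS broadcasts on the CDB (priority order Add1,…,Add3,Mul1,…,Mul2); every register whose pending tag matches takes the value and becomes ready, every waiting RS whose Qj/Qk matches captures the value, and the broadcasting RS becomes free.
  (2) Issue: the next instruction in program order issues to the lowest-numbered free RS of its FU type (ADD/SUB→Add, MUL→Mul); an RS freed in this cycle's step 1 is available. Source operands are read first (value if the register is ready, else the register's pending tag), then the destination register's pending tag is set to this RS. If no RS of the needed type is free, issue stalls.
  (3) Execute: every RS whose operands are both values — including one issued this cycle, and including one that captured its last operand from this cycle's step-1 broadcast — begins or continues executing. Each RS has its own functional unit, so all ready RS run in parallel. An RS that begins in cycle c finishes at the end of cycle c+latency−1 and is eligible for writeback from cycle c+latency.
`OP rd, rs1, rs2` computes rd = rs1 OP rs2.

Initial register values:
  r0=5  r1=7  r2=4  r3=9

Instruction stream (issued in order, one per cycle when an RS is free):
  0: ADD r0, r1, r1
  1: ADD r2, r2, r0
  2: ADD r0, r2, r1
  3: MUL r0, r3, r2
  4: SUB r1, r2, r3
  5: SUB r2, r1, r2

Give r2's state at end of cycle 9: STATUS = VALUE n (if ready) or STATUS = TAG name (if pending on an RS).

cycle 1: issue ADD r0<-Add1 // r0:Add1,r1:7,r2:4,r3:9
cycle 2: issue ADD r2<-Add2 // r0:Add1,r1:7,r2:Add2,r3:9
cycle 3: CDB Add1=14; issue ADD r0<-Add1 // r0:Add1,r1:7,r2:Add2,r3:9
cycle 4: issue MUL r0<-Mul1 // r0:Mul1,r1:7,r2:Add2,r3:9
cycle 5: CDB Add2=18; issue SUB r1<-Add2 // r0:Mul1,r1:Add2,r2:18,r3:9
cycle 6: issue SUB r2<-Add3 // r0:Mul1,r1:Add2,r2:Add3,r3:9
cycle 7: CDB Add1=25 // r0:Mul1,r1:Add2,r2:Add3,r3:9
cycle 8: CDB Add2=9 // r0:Mul1,r1:9,r2:Add3,r3:9
cycle 9: - // r0:Mul1,r1:9,r2:Add3,r3:9

STATUS = TAG Add3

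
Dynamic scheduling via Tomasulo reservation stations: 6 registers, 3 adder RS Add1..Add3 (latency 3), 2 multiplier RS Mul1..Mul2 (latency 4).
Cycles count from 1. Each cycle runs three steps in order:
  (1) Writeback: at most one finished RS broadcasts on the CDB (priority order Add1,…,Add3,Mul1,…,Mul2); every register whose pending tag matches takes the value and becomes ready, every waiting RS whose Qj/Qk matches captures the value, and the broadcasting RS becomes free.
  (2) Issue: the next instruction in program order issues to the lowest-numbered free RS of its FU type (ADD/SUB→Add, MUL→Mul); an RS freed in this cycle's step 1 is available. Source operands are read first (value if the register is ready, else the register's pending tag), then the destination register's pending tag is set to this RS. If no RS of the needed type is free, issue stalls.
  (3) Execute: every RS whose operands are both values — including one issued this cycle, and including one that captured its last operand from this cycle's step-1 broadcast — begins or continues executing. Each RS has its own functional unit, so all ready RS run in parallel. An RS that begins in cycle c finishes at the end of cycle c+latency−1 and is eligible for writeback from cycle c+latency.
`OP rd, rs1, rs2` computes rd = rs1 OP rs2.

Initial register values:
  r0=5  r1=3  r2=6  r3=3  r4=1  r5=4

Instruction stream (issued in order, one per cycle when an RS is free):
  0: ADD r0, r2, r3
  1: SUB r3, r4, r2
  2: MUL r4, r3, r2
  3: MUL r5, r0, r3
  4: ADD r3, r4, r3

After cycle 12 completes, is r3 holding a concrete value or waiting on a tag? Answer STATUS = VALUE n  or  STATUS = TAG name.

  c1: issue ADD r0<-Add1  regs: r0:Add1,r1:3,r2:6,r3:3,r4:1,r5:4
  c2: issue SUB r3<-Add2  regs: r0:Add1,r1:3,r2:6,r3:Add2,r4:1,r5:4
  c3: issue MUL r4<-Mul1  regs: r0:Add1,r1:3,r2:6,r3:Add2,r4:Mul1,r5:4
  c4: CDB Add1=9; issue MUL r5<-Mul2  regs: r0:9,r1:3,r2:6,r3:Add2,r4:Mul1,r5:Mul2
  c5: CDB Add2=-5; issue ADD r3<-Add1  regs: r0:9,r1:3,r2:6,r3:Add1,r4:Mul1,r5:Mul2
  c6: -  regs: r0:9,r1:3,r2:6,r3:Add1,r4:Mul1,r5:Mul2
  c7: -  regs: r0:9,r1:3,r2:6,r3:Add1,r4:Mul1,r5:Mul2
  c8: -  regs: r0:9,r1:3,r2:6,r3:Add1,r4:Mul1,r5:Mul2
  c9: CDB Mul1=-30  regs: r0:9,r1:3,r2:6,r3:Add1,r4:-30,r5:Mul2
  c10: CDB Mul2=-45  regs: r0:9,r1:3,r2:6,r3:Add1,r4:-30,r5:-45
  c11: -  regs: r0:9,r1:3,r2:6,r3:Add1,r4:-30,r5:-45
  c12: CDB Add1=-35  regs: r0:9,r1:3,r2:6,r3:-35,r4:-30,r5:-45

STATUS = VALUE -35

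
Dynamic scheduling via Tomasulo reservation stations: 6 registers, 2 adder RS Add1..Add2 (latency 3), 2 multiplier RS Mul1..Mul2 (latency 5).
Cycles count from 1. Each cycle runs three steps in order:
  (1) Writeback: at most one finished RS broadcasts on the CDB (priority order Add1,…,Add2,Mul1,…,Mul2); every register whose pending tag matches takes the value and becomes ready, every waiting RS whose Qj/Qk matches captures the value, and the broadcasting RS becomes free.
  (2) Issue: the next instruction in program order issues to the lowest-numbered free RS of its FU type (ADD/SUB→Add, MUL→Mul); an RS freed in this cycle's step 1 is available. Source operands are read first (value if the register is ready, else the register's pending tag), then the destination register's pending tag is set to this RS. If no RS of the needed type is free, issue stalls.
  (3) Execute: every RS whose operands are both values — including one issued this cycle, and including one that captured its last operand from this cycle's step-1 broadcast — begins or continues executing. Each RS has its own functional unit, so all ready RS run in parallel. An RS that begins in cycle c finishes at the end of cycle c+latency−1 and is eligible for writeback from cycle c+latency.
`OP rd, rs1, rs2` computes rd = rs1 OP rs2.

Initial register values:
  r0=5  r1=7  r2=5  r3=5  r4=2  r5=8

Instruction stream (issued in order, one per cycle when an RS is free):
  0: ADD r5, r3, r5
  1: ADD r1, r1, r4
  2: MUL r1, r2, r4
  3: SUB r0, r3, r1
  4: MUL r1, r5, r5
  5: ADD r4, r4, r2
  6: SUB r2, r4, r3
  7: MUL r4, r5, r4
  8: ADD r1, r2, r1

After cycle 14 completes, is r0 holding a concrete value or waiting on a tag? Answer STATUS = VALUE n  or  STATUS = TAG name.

c1: issue ADD r5<-Add1 | r0:5,r1:7,r2:5,r3:5,r4:2,r5:Add1
c2: issue ADD r1<-Add2 | r0:5,r1:Add2,r2:5,r3:5,r4:2,r5:Add1
c3: issue MUL r1<-Mul1 | r0:5,r1:Mul1,r2:5,r3:5,r4:2,r5:Add1
c4: CDB Add1=13; issue SUB r0<-Add1 | r0:Add1,r1:Mul1,r2:5,r3:5,r4:2,r5:13
c5: CDB Add2=9; issue MUL r1<-Mul2 | r0:Add1,r1:Mul2,r2:5,r3:5,r4:2,r5:13
c6: issue ADD r4<-Add2 | r0:Add1,r1:Mul2,r2:5,r3:5,r4:Add2,r5:13
c7: stall | r0:Add1,r1:Mul2,r2:5,r3:5,r4:Add2,r5:13
c8: CDB Mul1=10; stall | r0:Add1,r1:Mul2,r2:5,r3:5,r4:Add2,r5:13
c9: CDB Add2=7; issue SUB r2<-Add2 | r0:Add1,r1:Mul2,r2:Add2,r3:5,r4:7,r5:13
c10: CDB Mul2=169; issue MUL r4<-Mul1 | r0:Add1,r1:169,r2:Add2,r3:5,r4:Mul1,r5:13
c11: CDB Add1=-5; issue ADD r1<-Add1 | r0:-5,r1:Add1,r2:Add2,r3:5,r4:Mul1,r5:13
c12: CDB Add2=2 | r0:-5,r1:Add1,r2:2,r3:5,r4:Mul1,r5:13
c13: - | r0:-5,r1:Add1,r2:2,r3:5,r4:Mul1,r5:13
c14: - | r0:-5,r1:Add1,r2:2,r3:5,r4:Mul1,r5:13

STATUS = VALUE -5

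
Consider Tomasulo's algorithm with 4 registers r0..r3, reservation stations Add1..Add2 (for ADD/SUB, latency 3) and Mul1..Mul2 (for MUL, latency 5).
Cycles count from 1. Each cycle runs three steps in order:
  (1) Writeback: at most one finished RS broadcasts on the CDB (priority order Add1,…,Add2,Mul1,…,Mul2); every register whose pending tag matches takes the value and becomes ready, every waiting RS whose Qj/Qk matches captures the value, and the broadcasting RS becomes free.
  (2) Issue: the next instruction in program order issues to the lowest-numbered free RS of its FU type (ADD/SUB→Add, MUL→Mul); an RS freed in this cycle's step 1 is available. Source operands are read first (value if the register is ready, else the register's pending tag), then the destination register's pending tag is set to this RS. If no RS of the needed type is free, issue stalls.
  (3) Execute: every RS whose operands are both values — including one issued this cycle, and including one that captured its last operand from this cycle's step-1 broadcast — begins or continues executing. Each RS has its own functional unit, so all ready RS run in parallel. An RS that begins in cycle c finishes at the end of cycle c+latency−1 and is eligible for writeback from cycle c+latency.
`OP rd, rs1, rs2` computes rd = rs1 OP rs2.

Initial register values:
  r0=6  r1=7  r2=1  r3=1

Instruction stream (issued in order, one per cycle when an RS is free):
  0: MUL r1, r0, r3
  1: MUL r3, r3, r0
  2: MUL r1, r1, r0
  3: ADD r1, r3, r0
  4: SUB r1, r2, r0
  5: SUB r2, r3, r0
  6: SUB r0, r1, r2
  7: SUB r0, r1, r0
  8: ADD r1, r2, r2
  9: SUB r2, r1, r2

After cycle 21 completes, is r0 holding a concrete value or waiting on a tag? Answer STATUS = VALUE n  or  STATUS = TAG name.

c1: issue MUL r1<-Mul1 | r0:6,r1:Mul1,r2:1,r3:1
c2: issue MUL r3<-Mul2 | r0:6,r1:Mul1,r2:1,r3:Mul2
c3: stall | r0:6,r1:Mul1,r2:1,r3:Mul2
c4: stall | r0:6,r1:Mul1,r2:1,r3:Mul2
c5: stall | r0:6,r1:Mul1,r2:1,r3:Mul2
c6: CDB Mul1=6; issue MUL r1<-Mul1 | r0:6,r1:Mul1,r2:1,r3:Mul2
c7: CDB Mul2=6; issue ADD r1<-Add1 | r0:6,r1:Add1,r2:1,r3:6
c8: issue SUB r1<-Add2 | r0:6,r1:Add2,r2:1,r3:6
c9: stall | r0:6,r1:Add2,r2:1,r3:6
c10: CDB Add1=12; issue SUB r2<-Add1 | r0:6,r1:Add2,r2:Add1,r3:6
c11: CDB Add2=-5; issue SUB r0<-Add2 | r0:Add2,r1:-5,r2:Add1,r3:6
c12: CDB Mul1=36; stall | r0:Add2,r1:-5,r2:Add1,r3:6
c13: CDB Add1=0; issue SUB r0<-Add1 | r0:Add1,r1:-5,r2:0,r3:6
c14: stall | r0:Add1,r1:-5,r2:0,r3:6
c15: stall | r0:Add1,r1:-5,r2:0,r3:6
c16: CDB Add2=-5; issue ADD r1<-Add2 | r0:Add1,r1:Add2,r2:0,r3:6
c17: stall | r0:Add1,r1:Add2,r2:0,r3:6
c18: stall | r0:Add1,r1:Add2,r2:0,r3:6
c19: CDB Add1=0; issue SUB r2<-Add1 | r0:0,r1:Add2,r2:Add1,r3:6
c20: CDB Add2=0 | r0:0,r1:0,r2:Add1,r3:6
c21: - | r0:0,r1:0,r2:Add1,r3:6

STATUS = VALUE 0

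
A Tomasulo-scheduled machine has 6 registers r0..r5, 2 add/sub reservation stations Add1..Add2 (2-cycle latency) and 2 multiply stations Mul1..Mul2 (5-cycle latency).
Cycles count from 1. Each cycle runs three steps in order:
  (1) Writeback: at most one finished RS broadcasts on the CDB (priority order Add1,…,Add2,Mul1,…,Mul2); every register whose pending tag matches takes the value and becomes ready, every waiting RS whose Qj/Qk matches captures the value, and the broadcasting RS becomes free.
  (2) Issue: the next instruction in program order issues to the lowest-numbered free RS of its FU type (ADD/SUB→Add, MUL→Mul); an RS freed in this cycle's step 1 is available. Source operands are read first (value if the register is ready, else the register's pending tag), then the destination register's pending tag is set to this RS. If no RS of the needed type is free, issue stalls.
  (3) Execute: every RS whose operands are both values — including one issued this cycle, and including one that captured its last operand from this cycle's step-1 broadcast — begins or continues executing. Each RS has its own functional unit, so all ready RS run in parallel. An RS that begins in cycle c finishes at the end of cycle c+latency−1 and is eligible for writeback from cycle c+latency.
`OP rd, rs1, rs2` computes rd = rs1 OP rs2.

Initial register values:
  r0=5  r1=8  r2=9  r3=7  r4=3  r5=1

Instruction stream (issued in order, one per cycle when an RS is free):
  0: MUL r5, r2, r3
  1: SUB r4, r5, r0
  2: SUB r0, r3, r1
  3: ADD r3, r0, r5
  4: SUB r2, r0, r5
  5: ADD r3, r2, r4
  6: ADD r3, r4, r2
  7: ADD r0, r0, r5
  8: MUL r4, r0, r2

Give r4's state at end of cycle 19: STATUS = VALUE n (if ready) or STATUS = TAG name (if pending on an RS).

cycle 1: issue MUL r5<-Mul1 // r0:5,r1:8,r2:9,r3:7,r4:3,r5:Mul1
cycle 2: issue SUB r4<-Add1 // r0:5,r1:8,r2:9,r3:7,r4:Add1,r5:Mul1
cycle 3: issue SUB r0<-Add2 // r0:Add2,r1:8,r2:9,r3:7,r4:Add1,r5:Mul1
cycle 4: stall // r0:Add2,r1:8,r2:9,r3:7,r4:Add1,r5:Mul1
cycle 5: CDB Add2=-1; issue ADD r3<-Add2 // r0:-1,r1:8,r2:9,r3:Add2,r4:Add1,r5:Mul1
cycle 6: CDB Mul1=63; stall // r0:-1,r1:8,r2:9,r3:Add2,r4:Add1,r5:63
cycle 7: stall // r0:-1,r1:8,r2:9,r3:Add2,r4:Add1,r5:63
cycle 8: CDB Add1=58; issue SUB r2<-Add1 // r0:-1,r1:8,r2:Add1,r3:Add2,r4:58,r5:63
cycle 9: CDB Add2=62; issue ADD r3<-Add2 // r0:-1,r1:8,r2:Add1,r3:Add2,r4:58,r5:63
cycle 10: CDB Add1=-64; issue ADD r3<-Add1 // r0:-1,r1:8,r2:-64,r3:Add1,r4:58,r5:63
cycle 11: stall // r0:-1,r1:8,r2:-64,r3:Add1,r4:58,r5:63
cycle 12: CDB Add1=-6; issue ADD r0<-Add1 // r0:Add1,r1:8,r2:-64,r3:-6,r4:58,r5:63
cycle 13: CDB Add2=-6; issue MUL r4<-Mul1 // r0:Add1,r1:8,r2:-64,r3:-6,r4:Mul1,r5:63
cycle 14: CDB Add1=62 // r0:62,r1:8,r2:-64,r3:-6,r4:Mul1,r5:63
cycle 15: - // r0:62,r1:8,r2:-64,r3:-6,r4:Mul1,r5:63
cycle 16: - // r0:62,r1:8,r2:-64,r3:-6,r4:Mul1,r5:63
cycle 17: - // r0:62,r1:8,r2:-64,r3:-6,r4:Mul1,r5:63
cycle 18: - // r0:62,r1:8,r2:-64,r3:-6,r4:Mul1,r5:63
cycle 19: CDB Mul1=-3968 // r0:62,r1:8,r2:-64,r3:-6,r4:-3968,r5:63

STATUS = VALUE -3968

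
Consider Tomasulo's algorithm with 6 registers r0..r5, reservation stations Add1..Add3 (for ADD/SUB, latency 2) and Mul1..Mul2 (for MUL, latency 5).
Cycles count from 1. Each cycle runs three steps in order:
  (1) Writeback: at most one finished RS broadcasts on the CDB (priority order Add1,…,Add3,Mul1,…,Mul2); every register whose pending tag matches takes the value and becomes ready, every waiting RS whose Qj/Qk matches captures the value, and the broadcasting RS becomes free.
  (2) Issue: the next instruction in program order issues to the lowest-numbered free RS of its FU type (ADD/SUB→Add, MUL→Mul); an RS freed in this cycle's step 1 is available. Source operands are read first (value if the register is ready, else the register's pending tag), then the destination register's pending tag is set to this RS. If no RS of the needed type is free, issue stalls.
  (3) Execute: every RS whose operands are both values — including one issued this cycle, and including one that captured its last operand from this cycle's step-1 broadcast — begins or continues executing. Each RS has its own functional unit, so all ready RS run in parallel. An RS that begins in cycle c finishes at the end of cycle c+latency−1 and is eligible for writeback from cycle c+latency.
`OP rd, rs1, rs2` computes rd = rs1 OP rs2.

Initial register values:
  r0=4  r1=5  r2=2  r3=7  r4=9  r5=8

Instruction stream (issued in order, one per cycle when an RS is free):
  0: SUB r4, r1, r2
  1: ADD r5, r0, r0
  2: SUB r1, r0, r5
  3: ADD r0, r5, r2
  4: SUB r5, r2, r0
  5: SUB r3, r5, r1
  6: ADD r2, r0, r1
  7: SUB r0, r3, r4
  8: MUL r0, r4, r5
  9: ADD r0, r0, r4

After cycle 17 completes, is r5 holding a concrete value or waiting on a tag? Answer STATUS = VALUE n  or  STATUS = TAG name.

cycle 1: issue SUB r4<-Add1 // r0:4,r1:5,r2:2,r3:7,r4:Add1,r5:8
cycle 2: issue ADD r5<-Add2 // r0:4,r1:5,r2:2,r3:7,r4:Add1,r5:Add2
cycle 3: CDB Add1=3; issue SUB r1<-Add1 // r0:4,r1:Add1,r2:2,r3:7,r4:3,r5:Add2
cycle 4: CDB Add2=8; issue ADD r0<-Add2 // r0:Add2,r1:Add1,r2:2,r3:7,r4:3,r5:8
cycle 5: issue SUB r5<-Add3 // r0:Add2,r1:Add1,r2:2,r3:7,r4:3,r5:Add3
cycle 6: CDB Add1=-4; issue SUB r3<-Add1 // r0:Add2,r1:-4,r2:2,r3:Add1,r4:3,r5:Add3
cycle 7: CDB Add2=10; issue ADD r2<-Add2 // r0:10,r1:-4,r2:Add2,r3:Add1,r4:3,r5:Add3
cycle 8: stall // r0:10,r1:-4,r2:Add2,r3:Add1,r4:3,r5:Add3
cycle 9: CDB Add2=6; issue SUB r0<-Add2 // r0:Add2,r1:-4,r2:6,r3:Add1,r4:3,r5:Add3
cycle 10: CDB Add3=-8; issue MUL r0<-Mul1 // r0:Mul1,r1:-4,r2:6,r3:Add1,r4:3,r5:-8
cycle 11: issue ADD r0<-Add3 // r0:Add3,r1:-4,r2:6,r3:Add1,r4:3,r5:-8
cycle 12: CDB Add1=-4 // r0:Add3,r1:-4,r2:6,r3:-4,r4:3,r5:-8
cycle 13: - // r0:Add3,r1:-4,r2:6,r3:-4,r4:3,r5:-8
cycle 14: CDB Add2=-7 // r0:Add3,r1:-4,r2:6,r3:-4,r4:3,r5:-8
cycle 15: CDB Mul1=-24 // r0:Add3,r1:-4,r2:6,r3:-4,r4:3,r5:-8
cycle 16: - // r0:Add3,r1:-4,r2:6,r3:-4,r4:3,r5:-8
cycle 17: CDB Add3=-21 // r0:-21,r1:-4,r2:6,r3:-4,r4:3,r5:-8

STATUS = VALUE -8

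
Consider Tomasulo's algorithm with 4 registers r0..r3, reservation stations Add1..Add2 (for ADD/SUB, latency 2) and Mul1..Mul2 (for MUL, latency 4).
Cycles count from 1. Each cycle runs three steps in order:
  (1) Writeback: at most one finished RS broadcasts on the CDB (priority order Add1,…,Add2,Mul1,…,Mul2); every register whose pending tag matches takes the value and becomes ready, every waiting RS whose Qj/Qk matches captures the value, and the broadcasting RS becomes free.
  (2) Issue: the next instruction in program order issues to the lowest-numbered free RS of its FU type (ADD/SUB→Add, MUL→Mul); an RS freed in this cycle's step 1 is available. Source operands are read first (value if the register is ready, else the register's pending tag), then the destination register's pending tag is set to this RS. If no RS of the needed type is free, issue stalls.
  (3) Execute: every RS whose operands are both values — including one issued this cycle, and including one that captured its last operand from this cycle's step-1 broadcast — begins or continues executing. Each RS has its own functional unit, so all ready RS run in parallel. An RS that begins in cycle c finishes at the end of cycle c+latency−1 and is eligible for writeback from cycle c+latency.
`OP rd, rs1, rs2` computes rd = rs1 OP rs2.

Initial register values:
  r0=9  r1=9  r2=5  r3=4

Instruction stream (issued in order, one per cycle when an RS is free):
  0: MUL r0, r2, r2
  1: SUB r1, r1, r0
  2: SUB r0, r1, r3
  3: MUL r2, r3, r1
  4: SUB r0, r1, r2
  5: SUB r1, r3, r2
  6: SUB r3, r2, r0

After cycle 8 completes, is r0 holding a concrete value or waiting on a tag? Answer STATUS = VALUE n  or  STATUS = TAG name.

STATUS = TAG Add1

c1: issue MUL r0<-Mul1 | r0:Mul1,r1:9,r2:5,r3:4
c2: issue SUB r1<-Add1 | r0:Mul1,r1:Add1,r2:5,r3:4
c3: issue SUB r0<-Add2 | r0:Add2,r1:Add1,r2:5,r3:4
c4: issue MUL r2<-Mul2 | r0:Add2,r1:Add1,r2:Mul2,r3:4
c5: CDB Mul1=25; stall | r0:Add2,r1:Add1,r2:Mul2,r3:4
c6: stall | r0:Add2,r1:Add1,r2:Mul2,r3:4
c7: CDB Add1=-16; issue SUB r0<-Add1 | r0:Add1,r1:-16,r2:Mul2,r3:4
c8: stall | r0:Add1,r1:-16,r2:Mul2,r3:4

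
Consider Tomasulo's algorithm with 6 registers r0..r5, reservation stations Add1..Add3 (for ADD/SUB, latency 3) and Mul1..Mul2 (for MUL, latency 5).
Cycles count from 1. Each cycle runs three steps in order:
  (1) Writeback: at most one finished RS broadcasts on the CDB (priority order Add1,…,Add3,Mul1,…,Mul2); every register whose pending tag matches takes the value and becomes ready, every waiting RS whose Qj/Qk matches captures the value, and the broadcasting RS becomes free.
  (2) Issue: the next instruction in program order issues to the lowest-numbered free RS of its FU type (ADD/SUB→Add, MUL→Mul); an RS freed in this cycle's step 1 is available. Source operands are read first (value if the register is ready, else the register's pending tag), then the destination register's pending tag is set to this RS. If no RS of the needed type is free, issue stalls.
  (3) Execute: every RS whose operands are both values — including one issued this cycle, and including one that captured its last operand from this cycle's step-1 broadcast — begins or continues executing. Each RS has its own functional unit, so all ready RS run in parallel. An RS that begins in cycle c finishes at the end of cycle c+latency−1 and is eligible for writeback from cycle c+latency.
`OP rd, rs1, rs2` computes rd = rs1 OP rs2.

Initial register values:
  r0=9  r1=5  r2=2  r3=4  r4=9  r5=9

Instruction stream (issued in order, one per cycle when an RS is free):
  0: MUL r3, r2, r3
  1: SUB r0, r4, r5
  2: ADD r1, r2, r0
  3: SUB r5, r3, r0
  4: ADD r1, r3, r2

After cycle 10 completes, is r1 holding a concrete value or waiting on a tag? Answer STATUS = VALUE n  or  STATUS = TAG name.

STATUS = VALUE 10

cycle 1: issue MUL r3<-Mul1 // r0:9,r1:5,r2:2,r3:Mul1,r4:9,r5:9
cycle 2: issue SUB r0<-Add1 // r0:Add1,r1:5,r2:2,r3:Mul1,r4:9,r5:9
cycle 3: issue ADD r1<-Add2 // r0:Add1,r1:Add2,r2:2,r3:Mul1,r4:9,r5:9
cycle 4: issue SUB r5<-Add3 // r0:Add1,r1:Add2,r2:2,r3:Mul1,r4:9,r5:Add3
cycle 5: CDB Add1=0; issue ADD r1<-Add1 // r0:0,r1:Add1,r2:2,r3:Mul1,r4:9,r5:Add3
cycle 6: CDB Mul1=8 // r0:0,r1:Add1,r2:2,r3:8,r4:9,r5:Add3
cycle 7: - // r0:0,r1:Add1,r2:2,r3:8,r4:9,r5:Add3
cycle 8: CDB Add2=2 // r0:0,r1:Add1,r2:2,r3:8,r4:9,r5:Add3
cycle 9: CDB Add1=10 // r0:0,r1:10,r2:2,r3:8,r4:9,r5:Add3
cycle 10: CDB Add3=8 // r0:0,r1:10,r2:2,r3:8,r4:9,r5:8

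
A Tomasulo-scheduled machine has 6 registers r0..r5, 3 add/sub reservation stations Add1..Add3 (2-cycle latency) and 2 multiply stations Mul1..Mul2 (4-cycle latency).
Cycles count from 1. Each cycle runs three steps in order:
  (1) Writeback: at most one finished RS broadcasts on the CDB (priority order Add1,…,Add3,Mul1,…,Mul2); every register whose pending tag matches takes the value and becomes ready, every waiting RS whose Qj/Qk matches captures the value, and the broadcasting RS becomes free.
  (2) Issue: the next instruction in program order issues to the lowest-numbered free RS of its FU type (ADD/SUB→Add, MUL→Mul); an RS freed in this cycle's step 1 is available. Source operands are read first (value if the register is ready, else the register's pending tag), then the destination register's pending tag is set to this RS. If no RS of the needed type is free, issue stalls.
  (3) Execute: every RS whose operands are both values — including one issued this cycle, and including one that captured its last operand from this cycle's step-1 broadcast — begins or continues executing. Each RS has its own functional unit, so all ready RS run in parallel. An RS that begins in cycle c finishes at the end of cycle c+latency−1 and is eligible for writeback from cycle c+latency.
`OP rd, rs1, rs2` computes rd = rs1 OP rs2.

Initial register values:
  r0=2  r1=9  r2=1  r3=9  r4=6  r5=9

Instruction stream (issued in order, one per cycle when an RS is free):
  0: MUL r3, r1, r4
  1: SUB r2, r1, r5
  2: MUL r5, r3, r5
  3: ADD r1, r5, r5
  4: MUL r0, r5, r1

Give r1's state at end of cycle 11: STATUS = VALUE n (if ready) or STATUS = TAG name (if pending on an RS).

c1: issue MUL r3<-Mul1 | r0:2,r1:9,r2:1,r3:Mul1,r4:6,r5:9
c2: issue SUB r2<-Add1 | r0:2,r1:9,r2:Add1,r3:Mul1,r4:6,r5:9
c3: issue MUL r5<-Mul2 | r0:2,r1:9,r2:Add1,r3:Mul1,r4:6,r5:Mul2
c4: CDB Add1=0; issue ADD r1<-Add1 | r0:2,r1:Add1,r2:0,r3:Mul1,r4:6,r5:Mul2
c5: CDB Mul1=54; issue MUL r0<-Mul1 | r0:Mul1,r1:Add1,r2:0,r3:54,r4:6,r5:Mul2
c6: - | r0:Mul1,r1:Add1,r2:0,r3:54,r4:6,r5:Mul2
c7: - | r0:Mul1,r1:Add1,r2:0,r3:54,r4:6,r5:Mul2
c8: - | r0:Mul1,r1:Add1,r2:0,r3:54,r4:6,r5:Mul2
c9: CDB Mul2=486 | r0:Mul1,r1:Add1,r2:0,r3:54,r4:6,r5:486
c10: - | r0:Mul1,r1:Add1,r2:0,r3:54,r4:6,r5:486
c11: CDB Add1=972 | r0:Mul1,r1:972,r2:0,r3:54,r4:6,r5:486

STATUS = VALUE 972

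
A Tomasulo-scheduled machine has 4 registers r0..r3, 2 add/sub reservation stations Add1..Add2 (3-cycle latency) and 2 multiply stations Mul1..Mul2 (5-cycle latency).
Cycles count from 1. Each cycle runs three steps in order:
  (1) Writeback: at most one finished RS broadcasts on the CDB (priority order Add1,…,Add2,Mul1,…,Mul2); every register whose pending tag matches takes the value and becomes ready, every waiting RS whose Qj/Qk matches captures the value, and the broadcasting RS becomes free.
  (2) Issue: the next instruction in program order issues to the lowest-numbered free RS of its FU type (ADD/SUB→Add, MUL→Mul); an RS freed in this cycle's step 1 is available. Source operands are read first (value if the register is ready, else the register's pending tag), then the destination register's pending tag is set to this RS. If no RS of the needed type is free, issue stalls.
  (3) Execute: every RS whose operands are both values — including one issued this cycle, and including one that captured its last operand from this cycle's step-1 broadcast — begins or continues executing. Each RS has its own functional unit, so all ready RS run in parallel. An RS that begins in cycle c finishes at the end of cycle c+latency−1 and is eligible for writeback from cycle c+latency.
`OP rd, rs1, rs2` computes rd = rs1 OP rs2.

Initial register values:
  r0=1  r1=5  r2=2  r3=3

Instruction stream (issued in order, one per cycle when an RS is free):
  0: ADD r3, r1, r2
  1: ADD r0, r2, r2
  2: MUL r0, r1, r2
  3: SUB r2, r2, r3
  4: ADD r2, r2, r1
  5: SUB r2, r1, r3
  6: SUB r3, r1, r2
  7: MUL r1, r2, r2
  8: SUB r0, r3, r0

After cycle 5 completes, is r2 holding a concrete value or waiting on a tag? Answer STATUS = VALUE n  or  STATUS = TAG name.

c1: issue ADD r3<-Add1 | r0:1,r1:5,r2:2,r3:Add1
c2: issue ADD r0<-Add2 | r0:Add2,r1:5,r2:2,r3:Add1
c3: issue MUL r0<-Mul1 | r0:Mul1,r1:5,r2:2,r3:Add1
c4: CDB Add1=7; issue SUB r2<-Add1 | r0:Mul1,r1:5,r2:Add1,r3:7
c5: CDB Add2=4; issue ADD r2<-Add2 | r0:Mul1,r1:5,r2:Add2,r3:7

STATUS = TAG Add2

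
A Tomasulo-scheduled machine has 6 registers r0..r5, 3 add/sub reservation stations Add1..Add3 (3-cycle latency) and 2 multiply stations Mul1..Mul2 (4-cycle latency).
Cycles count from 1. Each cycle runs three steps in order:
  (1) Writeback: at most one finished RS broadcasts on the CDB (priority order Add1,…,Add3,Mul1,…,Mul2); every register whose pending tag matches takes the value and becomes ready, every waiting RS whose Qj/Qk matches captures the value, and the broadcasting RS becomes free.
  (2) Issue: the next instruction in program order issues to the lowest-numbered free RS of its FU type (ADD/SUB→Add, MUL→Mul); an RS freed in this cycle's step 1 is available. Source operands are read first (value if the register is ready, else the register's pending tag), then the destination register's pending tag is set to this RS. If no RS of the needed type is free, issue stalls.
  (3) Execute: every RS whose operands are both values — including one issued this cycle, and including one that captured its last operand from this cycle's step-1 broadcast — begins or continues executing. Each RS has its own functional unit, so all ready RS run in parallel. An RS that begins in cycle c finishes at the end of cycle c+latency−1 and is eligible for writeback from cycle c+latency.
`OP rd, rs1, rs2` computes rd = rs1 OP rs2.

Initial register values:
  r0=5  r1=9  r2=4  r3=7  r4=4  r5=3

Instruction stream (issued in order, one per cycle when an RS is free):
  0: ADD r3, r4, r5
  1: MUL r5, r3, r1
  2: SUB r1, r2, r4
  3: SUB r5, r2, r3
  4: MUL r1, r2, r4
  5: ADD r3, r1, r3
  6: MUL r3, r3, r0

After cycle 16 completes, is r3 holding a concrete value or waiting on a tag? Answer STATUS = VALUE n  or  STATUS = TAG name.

STATUS = VALUE 115

cycle 1: issue ADD r3<-Add1 // r0:5,r1:9,r2:4,r3:Add1,r4:4,r5:3
cycle 2: issue MUL r5<-Mul1 // r0:5,r1:9,r2:4,r3:Add1,r4:4,r5:Mul1
cycle 3: issue SUB r1<-Add2 // r0:5,r1:Add2,r2:4,r3:Add1,r4:4,r5:Mul1
cycle 4: CDB Add1=7; issue SUB r5<-Add1 // r0:5,r1:Add2,r2:4,r3:7,r4:4,r5:Add1
cycle 5: issue MUL r1<-Mul2 // r0:5,r1:Mul2,r2:4,r3:7,r4:4,r5:Add1
cycle 6: CDB Add2=0; issue ADD r3<-Add2 // r0:5,r1:Mul2,r2:4,r3:Add2,r4:4,r5:Add1
cycle 7: CDB Add1=-3; stall // r0:5,r1:Mul2,r2:4,r3:Add2,r4:4,r5:-3
cycle 8: CDB Mul1=63; issue MUL r3<-Mul1 // r0:5,r1:Mul2,r2:4,r3:Mul1,r4:4,r5:-3
cycle 9: CDB Mul2=16 // r0:5,r1:16,r2:4,r3:Mul1,r4:4,r5:-3
cycle 10: - // r0:5,r1:16,r2:4,r3:Mul1,r4:4,r5:-3
cycle 11: - // r0:5,r1:16,r2:4,r3:Mul1,r4:4,r5:-3
cycle 12: CDB Add2=23 // r0:5,r1:16,r2:4,r3:Mul1,r4:4,r5:-3
cycle 13: - // r0:5,r1:16,r2:4,r3:Mul1,r4:4,r5:-3
cycle 14: - // r0:5,r1:16,r2:4,r3:Mul1,r4:4,r5:-3
cycle 15: - // r0:5,r1:16,r2:4,r3:Mul1,r4:4,r5:-3
cycle 16: CDB Mul1=115 // r0:5,r1:16,r2:4,r3:115,r4:4,r5:-3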